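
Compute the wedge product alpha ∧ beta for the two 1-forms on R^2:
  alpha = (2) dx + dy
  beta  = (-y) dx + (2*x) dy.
alpha ∧ beta = (4*x + y) dx ∧ dy

Distribute the wedge, using dx_i ∧ dx_j = -dx_j ∧ dx_i and dx_i ∧ dx_i = 0. For each pair (i, j) with i < j, the coefficient of dx_i ∧ dx_j in alpha ∧ beta is (alpha_i * beta_j - alpha_j * beta_i). Collecting: alpha ∧ beta = (4*x + y) dx ∧ dy.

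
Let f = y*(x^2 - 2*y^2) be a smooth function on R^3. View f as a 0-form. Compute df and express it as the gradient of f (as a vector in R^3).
df = (2*x*y) dx + (x^2 - 6*y^2) dy + (0) dz; grad f = (2*x*y, x^2 - 6*y^2, 0)

For a 0-form f, d f = (∂f/∂x) dx + (∂f/∂y) dy + (∂f/∂z) dz. The components of the vector representation are exactly the entries of grad f in Cartesian coordinates:
  ∂f/∂x = 2*x*y
  ∂f/∂y = x^2 - 6*y^2
  ∂f/∂z = 0.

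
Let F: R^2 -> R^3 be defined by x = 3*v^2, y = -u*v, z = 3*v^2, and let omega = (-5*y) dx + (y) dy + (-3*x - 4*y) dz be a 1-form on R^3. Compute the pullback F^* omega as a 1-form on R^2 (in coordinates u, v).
F^* omega = (u*v^2) du + (v*(u^2 + 54*u*v - 54*v^2)) dv

Using F^*(f dg) = (f ∘ F) d(g ∘ F), substitute each coordinate x_i by F_i(u, v) in f_i, and replace dx_i by d F_i = (∂F_i/∂u) du + (∂F_i/∂v) dv.
  For the x component: f_1(F) = 5*u*v; d F_1 = (0) du + (6*v) dv
  For the y component: f_2(F) = -u*v; d F_2 = (-v) du + (-u) dv
  For the z component: f_3(F) = v*(4*u - 9*v); d F_3 = (0) du + (6*v) dv
Combining and collecting du, dv coefficients:
  coeff of du: u*v^2
  coeff of dv: v*(u^2 + 54*u*v - 54*v^2)
F^* omega = (u*v^2) du + (v*(u^2 + 54*u*v - 54*v^2)) dv.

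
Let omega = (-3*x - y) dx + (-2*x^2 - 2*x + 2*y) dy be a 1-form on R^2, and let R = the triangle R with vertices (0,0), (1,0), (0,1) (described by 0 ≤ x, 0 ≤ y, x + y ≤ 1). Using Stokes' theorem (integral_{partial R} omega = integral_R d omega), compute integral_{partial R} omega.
integral_(partial R) omega = -7/6

Stokes: integral_partial_R omega = integral_R d omega with d omega = (∂Q/∂x - ∂P/∂y) dx ∧ dy.
  ∂Q/∂x = -4*x - 2
  ∂P/∂y = -1
  integrand = ∂Q/∂x - ∂P/∂y = -4*x - 1.
Integrating over R: integral_0^1 integral_0^{1-x} (-4*x - 1) dy dx = -7/6.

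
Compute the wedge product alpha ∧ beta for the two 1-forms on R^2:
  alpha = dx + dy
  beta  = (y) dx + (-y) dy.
alpha ∧ beta = (-2*y) dx ∧ dy

Distribute the wedge, using dx_i ∧ dx_j = -dx_j ∧ dx_i and dx_i ∧ dx_i = 0. For each pair (i, j) with i < j, the coefficient of dx_i ∧ dx_j in alpha ∧ beta is (alpha_i * beta_j - alpha_j * beta_i). Collecting: alpha ∧ beta = (-2*y) dx ∧ dy.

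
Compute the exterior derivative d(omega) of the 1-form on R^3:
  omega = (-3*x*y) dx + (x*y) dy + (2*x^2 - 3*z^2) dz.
d(omega) = (3*x + y) dx ∧ dy + (4*x) dx ∧ dz

For a 1-form omega = sum_i f_i dx_i, the exterior derivative is
  d(omega) = sum_{i < j} (∂f_j/∂x_i - ∂f_i/∂x_j) dx_i ∧ dx_j.
  coefficient of dx ∧ dy: ∂f_2/∂x - ∂f_1/∂y = ∂(x*y)/∂x - ∂(-3*x*y)/∂y = 3*x + y
  coefficient of dx ∧ dz: ∂f_3/∂x - ∂f_1/∂z = ∂(2*x^2 - 3*z^2)/∂x - ∂(-3*x*y)/∂z = 4*x
Assembling: d(omega) = (3*x + y) dx ∧ dy + (4*x) dx ∧ dz.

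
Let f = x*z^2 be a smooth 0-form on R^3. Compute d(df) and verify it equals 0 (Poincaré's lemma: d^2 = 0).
d(df) = 0

Step 1: df = sum_i (∂f/∂x_i) dx_i = (z^2) dx + (0) dy + (2*x*z) dz.
Step 2: Apply d again. Using the 1-form formula, the coefficient of dx ∧ dy in d(df) is ∂^2 f/∂x ∂y - ∂^2 f/∂y ∂x = (0) - (0) = 0 (equality of mixed partials for smooth f).
Similarly for dx ∧ dz and dy ∧ dz — all coefficients vanish. So d(df) = 0.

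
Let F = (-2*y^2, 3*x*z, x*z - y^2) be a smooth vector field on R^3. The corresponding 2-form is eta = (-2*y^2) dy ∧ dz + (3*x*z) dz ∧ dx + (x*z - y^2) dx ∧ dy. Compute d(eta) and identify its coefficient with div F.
d(eta) = (x) dx ∧ dy ∧ dz; div F = x

For a 2-form in R^3 of the form above, applying d gives a 3-form with coefficient ∂P/∂x + ∂Q/∂y + ∂R/∂z:
  ∂P/∂x = 0
  ∂Q/∂y = 0
  ∂R/∂z = x
Sum = x, which is exactly div F.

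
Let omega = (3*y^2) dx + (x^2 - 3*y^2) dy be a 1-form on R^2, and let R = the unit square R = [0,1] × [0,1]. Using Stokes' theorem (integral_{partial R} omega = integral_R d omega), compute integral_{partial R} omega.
integral_(partial R) omega = -2

Stokes: integral_partial_R omega = integral_R d omega with d omega = (∂Q/∂x - ∂P/∂y) dx ∧ dy.
  ∂Q/∂x = 2*x
  ∂P/∂y = 6*y
  integrand = ∂Q/∂x - ∂P/∂y = 2*x - 6*y.
Integrating over R: integral_0^1 integral_0^1 (2*x - 6*y) dx dy = -2.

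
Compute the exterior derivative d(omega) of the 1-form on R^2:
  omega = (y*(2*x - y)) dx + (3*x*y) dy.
d(omega) = (-2*x + 5*y) dx ∧ dy

For a 1-form omega = sum_i f_i dx_i, the exterior derivative is
  d(omega) = sum_{i < j} (∂f_j/∂x_i - ∂f_i/∂x_j) dx_i ∧ dx_j.
  coefficient of dx ∧ dy: ∂f_2/∂x - ∂f_1/∂y = ∂(3*x*y)/∂x - ∂(y*(2*x - y))/∂y = -2*x + 5*y
Assembling: d(omega) = (-2*x + 5*y) dx ∧ dy.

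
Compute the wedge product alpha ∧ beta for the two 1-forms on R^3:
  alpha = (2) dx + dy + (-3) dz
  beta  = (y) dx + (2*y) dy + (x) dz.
alpha ∧ beta = (3*y) dx ∧ dy + (2*x + 3*y) dx ∧ dz + (x + 6*y) dy ∧ dz

Distribute the wedge, using dx_i ∧ dx_j = -dx_j ∧ dx_i and dx_i ∧ dx_i = 0. For each pair (i, j) with i < j, the coefficient of dx_i ∧ dx_j in alpha ∧ beta is (alpha_i * beta_j - alpha_j * beta_i). Collecting: alpha ∧ beta = (3*y) dx ∧ dy + (2*x + 3*y) dx ∧ dz + (x + 6*y) dy ∧ dz.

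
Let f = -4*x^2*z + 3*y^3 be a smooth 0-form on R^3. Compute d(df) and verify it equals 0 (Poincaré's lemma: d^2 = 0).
d(df) = 0

Step 1: df = sum_i (∂f/∂x_i) dx_i = (-8*x*z) dx + (9*y^2) dy + (-4*x^2) dz.
Step 2: Apply d again. Using the 1-form formula, the coefficient of dx ∧ dy in d(df) is ∂^2 f/∂x ∂y - ∂^2 f/∂y ∂x = (0) - (0) = 0 (equality of mixed partials for smooth f).
Similarly for dx ∧ dz and dy ∧ dz — all coefficients vanish. So d(df) = 0.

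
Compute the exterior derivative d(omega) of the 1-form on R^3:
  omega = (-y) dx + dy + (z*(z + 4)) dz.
d(omega) = (1) dx ∧ dy

For a 1-form omega = sum_i f_i dx_i, the exterior derivative is
  d(omega) = sum_{i < j} (∂f_j/∂x_i - ∂f_i/∂x_j) dx_i ∧ dx_j.
  coefficient of dx ∧ dy: ∂f_2/∂x - ∂f_1/∂y = ∂(1)/∂x - ∂(-y)/∂y = 1
Assembling: d(omega) = (1) dx ∧ dy.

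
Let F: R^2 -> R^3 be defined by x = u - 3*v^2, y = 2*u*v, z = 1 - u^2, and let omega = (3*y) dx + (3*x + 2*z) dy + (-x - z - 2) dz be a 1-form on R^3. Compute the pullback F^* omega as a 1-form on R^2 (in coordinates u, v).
F^* omega = (-2*u^3 - 4*u^2*v + 2*u^2 - 6*u*v^2 + 12*u*v + 6*u - 18*v^3 + 4*v) du + (2*u*(-2*u^2 + 3*u - 27*v^2 + 2)) dv

Using F^*(f dg) = (f ∘ F) d(g ∘ F), substitute each coordinate x_i by F_i(u, v) in f_i, and replace dx_i by d F_i = (∂F_i/∂u) du + (∂F_i/∂v) dv.
  For the x component: f_1(F) = 6*u*v; d F_1 = (1) du + (-6*v) dv
  For the y component: f_2(F) = -2*u^2 + 3*u - 9*v^2 + 2; d F_2 = (2*v) du + (2*u) dv
  For the z component: f_3(F) = u^2 - u + 3*v^2 - 3; d F_3 = (-2*u) du + (0) dv
Combining and collecting du, dv coefficients:
  coeff of du: -2*u^3 - 4*u^2*v + 2*u^2 - 6*u*v^2 + 12*u*v + 6*u - 18*v^3 + 4*v
  coeff of dv: 2*u*(-2*u^2 + 3*u - 27*v^2 + 2)
F^* omega = (-2*u^3 - 4*u^2*v + 2*u^2 - 6*u*v^2 + 12*u*v + 6*u - 18*v^3 + 4*v) du + (2*u*(-2*u^2 + 3*u - 27*v^2 + 2)) dv.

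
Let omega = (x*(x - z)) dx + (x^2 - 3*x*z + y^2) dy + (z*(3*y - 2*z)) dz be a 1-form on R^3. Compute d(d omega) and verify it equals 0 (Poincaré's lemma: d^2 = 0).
d(d omega) = 0

Step 1: d omega = sum_{i<j} (∂f_j/∂x_i - ∂f_i/∂x_j) dx_i ∧ dx_j:
  coeff of dx ∧ dy: 2*x - 3*z
  coeff of dx ∧ dz: x
  coeff of dy ∧ dz: 3*x + 3*z
Step 2: Apply d again to each 2-form coefficient. The only possible 3-form in R^3 is dx ∧ dy ∧ dz, with coefficient
  ∂(coeff of dy∧dz)/∂x - ∂(coeff of dx∧dz)/∂y + ∂(coeff of dx∧dy)/∂z
  = ∂/∂x (3*x + 3*z) - ∂/∂y (x) + ∂/∂z (2*x - 3*z).
Each of these terms simplifies to sums of mixed partials that cancel in pairs. The result is 0 (by equality of mixed partials for smooth functions — Schwarz / Clairaut).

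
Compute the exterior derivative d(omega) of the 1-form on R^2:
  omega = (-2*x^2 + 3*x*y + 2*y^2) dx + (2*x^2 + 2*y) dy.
d(omega) = (x - 4*y) dx ∧ dy

For a 1-form omega = sum_i f_i dx_i, the exterior derivative is
  d(omega) = sum_{i < j} (∂f_j/∂x_i - ∂f_i/∂x_j) dx_i ∧ dx_j.
  coefficient of dx ∧ dy: ∂f_2/∂x - ∂f_1/∂y = ∂(2*x^2 + 2*y)/∂x - ∂(-2*x^2 + 3*x*y + 2*y^2)/∂y = x - 4*y
Assembling: d(omega) = (x - 4*y) dx ∧ dy.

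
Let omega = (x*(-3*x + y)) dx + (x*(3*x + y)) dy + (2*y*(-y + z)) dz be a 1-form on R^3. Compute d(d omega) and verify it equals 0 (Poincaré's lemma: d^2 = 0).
d(d omega) = 0

Step 1: d omega = sum_{i<j} (∂f_j/∂x_i - ∂f_i/∂x_j) dx_i ∧ dx_j:
  coeff of dx ∧ dy: 5*x + y
  coeff of dx ∧ dz: 0
  coeff of dy ∧ dz: -4*y + 2*z
Step 2: Apply d again to each 2-form coefficient. The only possible 3-form in R^3 is dx ∧ dy ∧ dz, with coefficient
  ∂(coeff of dy∧dz)/∂x - ∂(coeff of dx∧dz)/∂y + ∂(coeff of dx∧dy)/∂z
  = ∂/∂x (-4*y + 2*z) - ∂/∂y (0) + ∂/∂z (5*x + y).
Each of these terms simplifies to sums of mixed partials that cancel in pairs. The result is 0 (by equality of mixed partials for smooth functions — Schwarz / Clairaut).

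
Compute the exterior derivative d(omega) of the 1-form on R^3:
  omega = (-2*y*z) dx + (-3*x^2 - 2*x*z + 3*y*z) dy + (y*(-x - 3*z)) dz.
d(omega) = (-6*x) dx ∧ dy + (y) dx ∧ dz + (x - 3*y - 3*z) dy ∧ dz

For a 1-form omega = sum_i f_i dx_i, the exterior derivative is
  d(omega) = sum_{i < j} (∂f_j/∂x_i - ∂f_i/∂x_j) dx_i ∧ dx_j.
  coefficient of dx ∧ dy: ∂f_2/∂x - ∂f_1/∂y = ∂(-3*x^2 - 2*x*z + 3*y*z)/∂x - ∂(-2*y*z)/∂y = -6*x
  coefficient of dx ∧ dz: ∂f_3/∂x - ∂f_1/∂z = ∂(y*(-x - 3*z))/∂x - ∂(-2*y*z)/∂z = y
  coefficient of dy ∧ dz: ∂f_3/∂y - ∂f_2/∂z = ∂(y*(-x - 3*z))/∂y - ∂(-3*x^2 - 2*x*z + 3*y*z)/∂z = x - 3*y - 3*z
Assembling: d(omega) = (-6*x) dx ∧ dy + (y) dx ∧ dz + (x - 3*y - 3*z) dy ∧ dz.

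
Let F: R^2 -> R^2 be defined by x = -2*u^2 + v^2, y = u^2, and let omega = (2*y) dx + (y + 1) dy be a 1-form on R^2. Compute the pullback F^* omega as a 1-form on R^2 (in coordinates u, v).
F^* omega = (-6*u^3 + 2*u) du + (4*u^2*v) dv

Using F^*(f dg) = (f ∘ F) d(g ∘ F), substitute each coordinate x_i by F_i(u, v) in f_i, and replace dx_i by d F_i = (∂F_i/∂u) du + (∂F_i/∂v) dv.
  For the x component: f_1(F) = 2*u^2; d F_1 = (-4*u) du + (2*v) dv
  For the y component: f_2(F) = u^2 + 1; d F_2 = (2*u) du + (0) dv
Combining and collecting du, dv coefficients:
  coeff of du: -6*u^3 + 2*u
  coeff of dv: 4*u^2*v
F^* omega = (-6*u^3 + 2*u) du + (4*u^2*v) dv.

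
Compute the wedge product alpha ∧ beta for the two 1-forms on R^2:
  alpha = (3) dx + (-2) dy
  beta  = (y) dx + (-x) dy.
alpha ∧ beta = (-3*x + 2*y) dx ∧ dy

Distribute the wedge, using dx_i ∧ dx_j = -dx_j ∧ dx_i and dx_i ∧ dx_i = 0. For each pair (i, j) with i < j, the coefficient of dx_i ∧ dx_j in alpha ∧ beta is (alpha_i * beta_j - alpha_j * beta_i). Collecting: alpha ∧ beta = (-3*x + 2*y) dx ∧ dy.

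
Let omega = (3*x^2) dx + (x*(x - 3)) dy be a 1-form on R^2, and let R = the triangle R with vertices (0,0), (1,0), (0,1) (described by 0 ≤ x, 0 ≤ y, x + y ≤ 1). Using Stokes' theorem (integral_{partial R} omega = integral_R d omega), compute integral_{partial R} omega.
integral_(partial R) omega = -7/6

Stokes: integral_partial_R omega = integral_R d omega with d omega = (∂Q/∂x - ∂P/∂y) dx ∧ dy.
  ∂Q/∂x = 2*x - 3
  ∂P/∂y = 0
  integrand = ∂Q/∂x - ∂P/∂y = 2*x - 3.
Integrating over R: integral_0^1 integral_0^{1-x} (2*x - 3) dy dx = -7/6.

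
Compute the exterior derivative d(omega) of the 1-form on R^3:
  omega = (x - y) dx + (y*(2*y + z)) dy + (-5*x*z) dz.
d(omega) = (1) dx ∧ dy + (-5*z) dx ∧ dz + (-y) dy ∧ dz

For a 1-form omega = sum_i f_i dx_i, the exterior derivative is
  d(omega) = sum_{i < j} (∂f_j/∂x_i - ∂f_i/∂x_j) dx_i ∧ dx_j.
  coefficient of dx ∧ dy: ∂f_2/∂x - ∂f_1/∂y = ∂(y*(2*y + z))/∂x - ∂(x - y)/∂y = 1
  coefficient of dx ∧ dz: ∂f_3/∂x - ∂f_1/∂z = ∂(-5*x*z)/∂x - ∂(x - y)/∂z = -5*z
  coefficient of dy ∧ dz: ∂f_3/∂y - ∂f_2/∂z = ∂(-5*x*z)/∂y - ∂(y*(2*y + z))/∂z = -y
Assembling: d(omega) = (1) dx ∧ dy + (-5*z) dx ∧ dz + (-y) dy ∧ dz.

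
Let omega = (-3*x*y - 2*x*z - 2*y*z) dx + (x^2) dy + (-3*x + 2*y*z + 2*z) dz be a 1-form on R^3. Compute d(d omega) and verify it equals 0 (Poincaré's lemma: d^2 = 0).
d(d omega) = 0

Step 1: d omega = sum_{i<j} (∂f_j/∂x_i - ∂f_i/∂x_j) dx_i ∧ dx_j:
  coeff of dx ∧ dy: 5*x + 2*z
  coeff of dx ∧ dz: 2*x + 2*y - 3
  coeff of dy ∧ dz: 2*z
Step 2: Apply d again to each 2-form coefficient. The only possible 3-form in R^3 is dx ∧ dy ∧ dz, with coefficient
  ∂(coeff of dy∧dz)/∂x - ∂(coeff of dx∧dz)/∂y + ∂(coeff of dx∧dy)/∂z
  = ∂/∂x (2*z) - ∂/∂y (2*x + 2*y - 3) + ∂/∂z (5*x + 2*z).
Each of these terms simplifies to sums of mixed partials that cancel in pairs. The result is 0 (by equality of mixed partials for smooth functions — Schwarz / Clairaut).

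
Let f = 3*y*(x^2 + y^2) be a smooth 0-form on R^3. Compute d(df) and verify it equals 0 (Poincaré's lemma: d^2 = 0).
d(df) = 0

Step 1: df = sum_i (∂f/∂x_i) dx_i = (6*x*y) dx + (3*x^2 + 9*y^2) dy + (0) dz.
Step 2: Apply d again. Using the 1-form formula, the coefficient of dx ∧ dy in d(df) is ∂^2 f/∂x ∂y - ∂^2 f/∂y ∂x = (6*x) - (6*x) = 0 (equality of mixed partials for smooth f).
Similarly for dx ∧ dz and dy ∧ dz — all coefficients vanish. So d(df) = 0.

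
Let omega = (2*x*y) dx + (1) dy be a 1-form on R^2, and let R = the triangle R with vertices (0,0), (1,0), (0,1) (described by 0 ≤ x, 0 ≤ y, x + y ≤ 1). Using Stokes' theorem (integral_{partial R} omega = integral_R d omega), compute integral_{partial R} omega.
integral_(partial R) omega = -1/3

Stokes: integral_partial_R omega = integral_R d omega with d omega = (∂Q/∂x - ∂P/∂y) dx ∧ dy.
  ∂Q/∂x = 0
  ∂P/∂y = 2*x
  integrand = ∂Q/∂x - ∂P/∂y = -2*x.
Integrating over R: integral_0^1 integral_0^{1-x} (-2*x) dy dx = -1/3.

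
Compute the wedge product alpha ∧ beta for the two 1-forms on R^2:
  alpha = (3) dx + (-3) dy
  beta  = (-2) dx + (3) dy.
alpha ∧ beta = (3) dx ∧ dy

Distribute the wedge, using dx_i ∧ dx_j = -dx_j ∧ dx_i and dx_i ∧ dx_i = 0. For each pair (i, j) with i < j, the coefficient of dx_i ∧ dx_j in alpha ∧ beta is (alpha_i * beta_j - alpha_j * beta_i). Collecting: alpha ∧ beta = (3) dx ∧ dy.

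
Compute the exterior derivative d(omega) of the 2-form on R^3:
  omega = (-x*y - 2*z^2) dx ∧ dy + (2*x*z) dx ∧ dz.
d(omega) = (-4*z) dx ∧ dy ∧ dz

For a 2-form omega = sum_{i<j} g_{ij} dx_i ∧ dx_j, the exterior derivative is
  d(omega) = sum_{i<j} d(g_{ij}) ∧ dx_i ∧ dx_j = sum_{i<j, k} (∂g_{ij}/∂x_k) dx_k ∧ dx_i ∧ dx_j.
Expand each term, using dx_k ∧ dx_i ∧ dx_j = sgn(permutation) dx_{(a)} ∧ dx_{(b)} ∧ dx_{(c)} with (a < b < c) sorted:
  d(-x*y - 2*z^2) includes (∂/∂z)(-x*y - 2*z^2) dz = (-4*z) dz, which multiplied by dx ∧ dy gives (-4*z) dx ∧ dy ∧ dz
Collecting like 3-forms: d(omega) = (-4*z) dx ∧ dy ∧ dz.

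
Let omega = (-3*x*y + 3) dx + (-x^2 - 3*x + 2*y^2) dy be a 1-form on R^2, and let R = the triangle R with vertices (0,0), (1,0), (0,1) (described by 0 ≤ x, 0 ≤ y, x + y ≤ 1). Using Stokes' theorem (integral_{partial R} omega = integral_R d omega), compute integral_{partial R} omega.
integral_(partial R) omega = -4/3

Stokes: integral_partial_R omega = integral_R d omega with d omega = (∂Q/∂x - ∂P/∂y) dx ∧ dy.
  ∂Q/∂x = -2*x - 3
  ∂P/∂y = -3*x
  integrand = ∂Q/∂x - ∂P/∂y = x - 3.
Integrating over R: integral_0^1 integral_0^{1-x} (x - 3) dy dx = -4/3.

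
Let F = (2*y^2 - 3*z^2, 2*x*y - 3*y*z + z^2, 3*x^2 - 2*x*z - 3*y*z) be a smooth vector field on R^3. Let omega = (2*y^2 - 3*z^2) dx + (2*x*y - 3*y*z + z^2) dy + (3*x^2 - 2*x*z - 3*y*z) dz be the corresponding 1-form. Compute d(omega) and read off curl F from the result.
d(omega) = (3*y - 5*z) dy ∧ dz + (-6*x - 4*z) dz ∧ dx + (-2*y) dx ∧ dy; curl F = (3*y - 5*z, -6*x - 4*z, -2*y)

d omega = sum_{i<j} (∂f_j/∂x_i - ∂f_i/∂x_j) dx_i ∧ dx_j. Under the identification (dy ∧ dz, dz ∧ dx, dx ∧ dy) ↔ (e_x, e_y, e_z), the coefficients are exactly the components of curl F. Compute:
  ∂R/∂y - ∂Q/∂z = (-3*z) - (-3*y + 2*z) = 3*y - 5*z
  ∂P/∂z - ∂R/∂x = (-6*z) - (6*x - 2*z) = -6*x - 4*z
  ∂Q/∂x - ∂P/∂y = (2*y) - (4*y) = -2*y.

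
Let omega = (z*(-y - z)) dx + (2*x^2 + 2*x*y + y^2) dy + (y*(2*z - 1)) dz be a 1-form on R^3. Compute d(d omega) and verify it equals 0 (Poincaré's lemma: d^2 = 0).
d(d omega) = 0

Step 1: d omega = sum_{i<j} (∂f_j/∂x_i - ∂f_i/∂x_j) dx_i ∧ dx_j:
  coeff of dx ∧ dy: 4*x + 2*y + z
  coeff of dx ∧ dz: y + 2*z
  coeff of dy ∧ dz: 2*z - 1
Step 2: Apply d again to each 2-form coefficient. The only possible 3-form in R^3 is dx ∧ dy ∧ dz, with coefficient
  ∂(coeff of dy∧dz)/∂x - ∂(coeff of dx∧dz)/∂y + ∂(coeff of dx∧dy)/∂z
  = ∂/∂x (2*z - 1) - ∂/∂y (y + 2*z) + ∂/∂z (4*x + 2*y + z).
Each of these terms simplifies to sums of mixed partials that cancel in pairs. The result is 0 (by equality of mixed partials for smooth functions — Schwarz / Clairaut).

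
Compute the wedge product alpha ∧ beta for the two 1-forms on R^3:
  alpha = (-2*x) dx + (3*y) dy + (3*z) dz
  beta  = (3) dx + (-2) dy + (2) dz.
alpha ∧ beta = (4*x - 9*y) dx ∧ dy + (-4*x - 9*z) dx ∧ dz + (6*y + 6*z) dy ∧ dz

Distribute the wedge, using dx_i ∧ dx_j = -dx_j ∧ dx_i and dx_i ∧ dx_i = 0. For each pair (i, j) with i < j, the coefficient of dx_i ∧ dx_j in alpha ∧ beta is (alpha_i * beta_j - alpha_j * beta_i). Collecting: alpha ∧ beta = (4*x - 9*y) dx ∧ dy + (-4*x - 9*z) dx ∧ dz + (6*y + 6*z) dy ∧ dz.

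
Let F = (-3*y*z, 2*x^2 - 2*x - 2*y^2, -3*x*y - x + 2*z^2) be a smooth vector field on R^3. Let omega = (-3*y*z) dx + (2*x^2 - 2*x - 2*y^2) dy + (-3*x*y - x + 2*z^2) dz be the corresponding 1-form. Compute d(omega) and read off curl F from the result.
d(omega) = (-3*x) dy ∧ dz + (1) dz ∧ dx + (4*x + 3*z - 2) dx ∧ dy; curl F = (-3*x, 1, 4*x + 3*z - 2)

d omega = sum_{i<j} (∂f_j/∂x_i - ∂f_i/∂x_j) dx_i ∧ dx_j. Under the identification (dy ∧ dz, dz ∧ dx, dx ∧ dy) ↔ (e_x, e_y, e_z), the coefficients are exactly the components of curl F. Compute:
  ∂R/∂y - ∂Q/∂z = (-3*x) - (0) = -3*x
  ∂P/∂z - ∂R/∂x = (-3*y) - (-3*y - 1) = 1
  ∂Q/∂x - ∂P/∂y = (4*x - 2) - (-3*z) = 4*x + 3*z - 2.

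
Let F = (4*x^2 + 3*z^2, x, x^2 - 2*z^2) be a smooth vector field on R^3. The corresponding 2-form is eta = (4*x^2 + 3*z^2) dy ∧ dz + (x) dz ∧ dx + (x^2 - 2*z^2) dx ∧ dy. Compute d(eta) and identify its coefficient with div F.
d(eta) = (8*x - 4*z) dx ∧ dy ∧ dz; div F = 8*x - 4*z

For a 2-form in R^3 of the form above, applying d gives a 3-form with coefficient ∂P/∂x + ∂Q/∂y + ∂R/∂z:
  ∂P/∂x = 8*x
  ∂Q/∂y = 0
  ∂R/∂z = -4*z
Sum = 8*x - 4*z, which is exactly div F.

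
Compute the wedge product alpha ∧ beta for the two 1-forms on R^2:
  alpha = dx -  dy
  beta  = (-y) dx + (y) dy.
alpha ∧ beta = 0

Distribute the wedge, using dx_i ∧ dx_j = -dx_j ∧ dx_i and dx_i ∧ dx_i = 0. For each pair (i, j) with i < j, the coefficient of dx_i ∧ dx_j in alpha ∧ beta is (alpha_i * beta_j - alpha_j * beta_i). Collecting: alpha ∧ beta = 0.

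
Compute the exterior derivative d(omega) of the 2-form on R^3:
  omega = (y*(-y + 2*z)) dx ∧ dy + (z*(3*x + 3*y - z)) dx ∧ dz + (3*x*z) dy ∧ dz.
d(omega) = (2*y) dx ∧ dy ∧ dz

For a 2-form omega = sum_{i<j} g_{ij} dx_i ∧ dx_j, the exterior derivative is
  d(omega) = sum_{i<j} d(g_{ij}) ∧ dx_i ∧ dx_j = sum_{i<j, k} (∂g_{ij}/∂x_k) dx_k ∧ dx_i ∧ dx_j.
Expand each term, using dx_k ∧ dx_i ∧ dx_j = sgn(permutation) dx_{(a)} ∧ dx_{(b)} ∧ dx_{(c)} with (a < b < c) sorted:
  d(y*(-y + 2*z)) includes (∂/∂z)(y*(-y + 2*z)) dz = (2*y) dz, which multiplied by dx ∧ dy gives (2*y) dx ∧ dy ∧ dz
  d(z*(3*x + 3*y - z)) includes (∂/∂y)(z*(3*x + 3*y - z)) dy = (3*z) dy, which multiplied by dx ∧ dz gives (-3*z) dx ∧ dy ∧ dz
  d(3*x*z) includes (∂/∂x)(3*x*z) dx = (3*z) dx, which multiplied by dy ∧ dz gives (3*z) dx ∧ dy ∧ dz
Collecting like 3-forms: d(omega) = (2*y) dx ∧ dy ∧ dz.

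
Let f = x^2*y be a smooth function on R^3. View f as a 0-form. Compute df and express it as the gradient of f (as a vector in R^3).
df = (2*x*y) dx + (x^2) dy + (0) dz; grad f = (2*x*y, x^2, 0)

For a 0-form f, d f = (∂f/∂x) dx + (∂f/∂y) dy + (∂f/∂z) dz. The components of the vector representation are exactly the entries of grad f in Cartesian coordinates:
  ∂f/∂x = 2*x*y
  ∂f/∂y = x^2
  ∂f/∂z = 0.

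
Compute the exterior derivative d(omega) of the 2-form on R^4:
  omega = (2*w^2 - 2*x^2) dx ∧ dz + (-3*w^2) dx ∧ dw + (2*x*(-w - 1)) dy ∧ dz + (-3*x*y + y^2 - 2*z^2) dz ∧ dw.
d(omega) = (4*w - 3*y) dx ∧ dz ∧ dw + (-2*w - 2) dx ∧ dy ∧ dz + (-5*x + 2*y) dy ∧ dz ∧ dw

For a 2-form omega = sum_{i<j} g_{ij} dx_i ∧ dx_j, the exterior derivative is
  d(omega) = sum_{i<j} d(g_{ij}) ∧ dx_i ∧ dx_j = sum_{i<j, k} (∂g_{ij}/∂x_k) dx_k ∧ dx_i ∧ dx_j.
Expand each term, using dx_k ∧ dx_i ∧ dx_j = sgn(permutation) dx_{(a)} ∧ dx_{(b)} ∧ dx_{(c)} with (a < b < c) sorted:
  d(2*w^2 - 2*x^2) includes (∂/∂w)(2*w^2 - 2*x^2) dw = (4*w) dw, which multiplied by dx ∧ dz gives (4*w) dx ∧ dz ∧ dw
  d(2*x*(-w - 1)) includes (∂/∂x)(2*x*(-w - 1)) dx = (-2*w - 2) dx, which multiplied by dy ∧ dz gives (-2*w - 2) dx ∧ dy ∧ dz
  d(2*x*(-w - 1)) includes (∂/∂w)(2*x*(-w - 1)) dw = (-2*x) dw, which multiplied by dy ∧ dz gives (-2*x) dy ∧ dz ∧ dw
  d(-3*x*y + y^2 - 2*z^2) includes (∂/∂x)(-3*x*y + y^2 - 2*z^2) dx = (-3*y) dx, which multiplied by dz ∧ dw gives (-3*y) dx ∧ dz ∧ dw
  d(-3*x*y + y^2 - 2*z^2) includes (∂/∂y)(-3*x*y + y^2 - 2*z^2) dy = (-3*x + 2*y) dy, which multiplied by dz ∧ dw gives (-3*x + 2*y) dy ∧ dz ∧ dw
Collecting like 3-forms: d(omega) = (4*w - 3*y) dx ∧ dz ∧ dw + (-2*w - 2) dx ∧ dy ∧ dz + (-5*x + 2*y) dy ∧ dz ∧ dw.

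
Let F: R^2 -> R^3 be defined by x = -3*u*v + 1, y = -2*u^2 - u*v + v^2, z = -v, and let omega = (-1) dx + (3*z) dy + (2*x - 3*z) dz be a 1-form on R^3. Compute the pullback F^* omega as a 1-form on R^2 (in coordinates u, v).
F^* omega = (3*v*(4*u + v + 1)) du + (9*u*v + 3*u - 6*v^2 - 3*v - 2) dv

Using F^*(f dg) = (f ∘ F) d(g ∘ F), substitute each coordinate x_i by F_i(u, v) in f_i, and replace dx_i by d F_i = (∂F_i/∂u) du + (∂F_i/∂v) dv.
  For the x component: f_1(F) = -1; d F_1 = (-3*v) du + (-3*u) dv
  For the y component: f_2(F) = -3*v; d F_2 = (-4*u - v) du + (-u + 2*v) dv
  For the z component: f_3(F) = -6*u*v + 3*v + 2; d F_3 = (0) du + (-1) dv
Combining and collecting du, dv coefficients:
  coeff of du: 3*v*(4*u + v + 1)
  coeff of dv: 9*u*v + 3*u - 6*v^2 - 3*v - 2
F^* omega = (3*v*(4*u + v + 1)) du + (9*u*v + 3*u - 6*v^2 - 3*v - 2) dv.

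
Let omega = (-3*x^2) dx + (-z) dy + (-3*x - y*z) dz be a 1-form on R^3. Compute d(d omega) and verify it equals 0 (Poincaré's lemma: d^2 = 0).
d(d omega) = 0

Step 1: d omega = sum_{i<j} (∂f_j/∂x_i - ∂f_i/∂x_j) dx_i ∧ dx_j:
  coeff of dx ∧ dy: 0
  coeff of dx ∧ dz: -3
  coeff of dy ∧ dz: 1 - z
Step 2: Apply d again to each 2-form coefficient. The only possible 3-form in R^3 is dx ∧ dy ∧ dz, with coefficient
  ∂(coeff of dy∧dz)/∂x - ∂(coeff of dx∧dz)/∂y + ∂(coeff of dx∧dy)/∂z
  = ∂/∂x (1 - z) - ∂/∂y (-3) + ∂/∂z (0).
Each of these terms simplifies to sums of mixed partials that cancel in pairs. The result is 0 (by equality of mixed partials for smooth functions — Schwarz / Clairaut).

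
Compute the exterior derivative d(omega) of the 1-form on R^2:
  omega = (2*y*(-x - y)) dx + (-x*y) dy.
d(omega) = (2*x + 3*y) dx ∧ dy

For a 1-form omega = sum_i f_i dx_i, the exterior derivative is
  d(omega) = sum_{i < j} (∂f_j/∂x_i - ∂f_i/∂x_j) dx_i ∧ dx_j.
  coefficient of dx ∧ dy: ∂f_2/∂x - ∂f_1/∂y = ∂(-x*y)/∂x - ∂(2*y*(-x - y))/∂y = 2*x + 3*y
Assembling: d(omega) = (2*x + 3*y) dx ∧ dy.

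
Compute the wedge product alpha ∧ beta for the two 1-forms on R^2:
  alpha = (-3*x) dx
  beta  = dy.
alpha ∧ beta = (-3*x) dx ∧ dy

Distribute the wedge, using dx_i ∧ dx_j = -dx_j ∧ dx_i and dx_i ∧ dx_i = 0. For each pair (i, j) with i < j, the coefficient of dx_i ∧ dx_j in alpha ∧ beta is (alpha_i * beta_j - alpha_j * beta_i). Collecting: alpha ∧ beta = (-3*x) dx ∧ dy.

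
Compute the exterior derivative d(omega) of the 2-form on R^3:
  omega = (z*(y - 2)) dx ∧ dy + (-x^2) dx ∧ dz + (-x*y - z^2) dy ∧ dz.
d(omega) = (-2) dx ∧ dy ∧ dz

For a 2-form omega = sum_{i<j} g_{ij} dx_i ∧ dx_j, the exterior derivative is
  d(omega) = sum_{i<j} d(g_{ij}) ∧ dx_i ∧ dx_j = sum_{i<j, k} (∂g_{ij}/∂x_k) dx_k ∧ dx_i ∧ dx_j.
Expand each term, using dx_k ∧ dx_i ∧ dx_j = sgn(permutation) dx_{(a)} ∧ dx_{(b)} ∧ dx_{(c)} with (a < b < c) sorted:
  d(z*(y - 2)) includes (∂/∂z)(z*(y - 2)) dz = (y - 2) dz, which multiplied by dx ∧ dy gives (y - 2) dx ∧ dy ∧ dz
  d(-x*y - z^2) includes (∂/∂x)(-x*y - z^2) dx = (-y) dx, which multiplied by dy ∧ dz gives (-y) dx ∧ dy ∧ dz
Collecting like 3-forms: d(omega) = (-2) dx ∧ dy ∧ dz.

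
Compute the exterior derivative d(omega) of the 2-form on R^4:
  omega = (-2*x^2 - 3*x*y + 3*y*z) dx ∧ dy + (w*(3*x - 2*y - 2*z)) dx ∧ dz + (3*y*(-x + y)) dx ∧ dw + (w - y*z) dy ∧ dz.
d(omega) = (2*w + 3*y) dx ∧ dy ∧ dz + (3*x - 2*y - 2*z) dx ∧ dz ∧ dw + (3*x - 6*y) dx ∧ dy ∧ dw + (1) dy ∧ dz ∧ dw

For a 2-form omega = sum_{i<j} g_{ij} dx_i ∧ dx_j, the exterior derivative is
  d(omega) = sum_{i<j} d(g_{ij}) ∧ dx_i ∧ dx_j = sum_{i<j, k} (∂g_{ij}/∂x_k) dx_k ∧ dx_i ∧ dx_j.
Expand each term, using dx_k ∧ dx_i ∧ dx_j = sgn(permutation) dx_{(a)} ∧ dx_{(b)} ∧ dx_{(c)} with (a < b < c) sorted:
  d(-2*x^2 - 3*x*y + 3*y*z) includes (∂/∂z)(-2*x^2 - 3*x*y + 3*y*z) dz = (3*y) dz, which multiplied by dx ∧ dy gives (3*y) dx ∧ dy ∧ dz
  d(w*(3*x - 2*y - 2*z)) includes (∂/∂y)(w*(3*x - 2*y - 2*z)) dy = (-2*w) dy, which multiplied by dx ∧ dz gives (2*w) dx ∧ dy ∧ dz
  d(w*(3*x - 2*y - 2*z)) includes (∂/∂w)(w*(3*x - 2*y - 2*z)) dw = (3*x - 2*y - 2*z) dw, which multiplied by dx ∧ dz gives (3*x - 2*y - 2*z) dx ∧ dz ∧ dw
  d(3*y*(-x + y)) includes (∂/∂y)(3*y*(-x + y)) dy = (-3*x + 6*y) dy, which multiplied by dx ∧ dw gives (3*x - 6*y) dx ∧ dy ∧ dw
  d(w - y*z) includes (∂/∂w)(w - y*z) dw = (1) dw, which multiplied by dy ∧ dz gives (1) dy ∧ dz ∧ dw
Collecting like 3-forms: d(omega) = (2*w + 3*y) dx ∧ dy ∧ dz + (3*x - 2*y - 2*z) dx ∧ dz ∧ dw + (3*x - 6*y) dx ∧ dy ∧ dw + (1) dy ∧ dz ∧ dw.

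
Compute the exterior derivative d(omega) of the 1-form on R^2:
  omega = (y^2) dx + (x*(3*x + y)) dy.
d(omega) = (6*x - y) dx ∧ dy

For a 1-form omega = sum_i f_i dx_i, the exterior derivative is
  d(omega) = sum_{i < j} (∂f_j/∂x_i - ∂f_i/∂x_j) dx_i ∧ dx_j.
  coefficient of dx ∧ dy: ∂f_2/∂x - ∂f_1/∂y = ∂(x*(3*x + y))/∂x - ∂(y^2)/∂y = 6*x - y
Assembling: d(omega) = (6*x - y) dx ∧ dy.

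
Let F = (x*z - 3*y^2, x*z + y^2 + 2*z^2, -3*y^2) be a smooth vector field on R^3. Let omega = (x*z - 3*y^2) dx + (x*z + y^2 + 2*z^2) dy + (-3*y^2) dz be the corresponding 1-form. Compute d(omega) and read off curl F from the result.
d(omega) = (-x - 6*y - 4*z) dy ∧ dz + (x) dz ∧ dx + (6*y + z) dx ∧ dy; curl F = (-x - 6*y - 4*z, x, 6*y + z)

d omega = sum_{i<j} (∂f_j/∂x_i - ∂f_i/∂x_j) dx_i ∧ dx_j. Under the identification (dy ∧ dz, dz ∧ dx, dx ∧ dy) ↔ (e_x, e_y, e_z), the coefficients are exactly the components of curl F. Compute:
  ∂R/∂y - ∂Q/∂z = (-6*y) - (x + 4*z) = -x - 6*y - 4*z
  ∂P/∂z - ∂R/∂x = (x) - (0) = x
  ∂Q/∂x - ∂P/∂y = (z) - (-6*y) = 6*y + z.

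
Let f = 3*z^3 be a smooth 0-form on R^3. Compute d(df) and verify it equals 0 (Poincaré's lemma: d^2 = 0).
d(df) = 0

Step 1: df = sum_i (∂f/∂x_i) dx_i = (0) dx + (0) dy + (9*z^2) dz.
Step 2: Apply d again. Using the 1-form formula, the coefficient of dx ∧ dy in d(df) is ∂^2 f/∂x ∂y - ∂^2 f/∂y ∂x = (0) - (0) = 0 (equality of mixed partials for smooth f).
Similarly for dx ∧ dz and dy ∧ dz — all coefficients vanish. So d(df) = 0.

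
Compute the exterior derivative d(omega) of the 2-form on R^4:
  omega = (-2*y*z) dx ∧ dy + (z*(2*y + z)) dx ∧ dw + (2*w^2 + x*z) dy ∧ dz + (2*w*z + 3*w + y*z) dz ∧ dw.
d(omega) = (-2*y + z) dx ∧ dy ∧ dz + (-2*z) dx ∧ dy ∧ dw + (-2*y - 2*z) dx ∧ dz ∧ dw + (4*w + z) dy ∧ dz ∧ dw

For a 2-form omega = sum_{i<j} g_{ij} dx_i ∧ dx_j, the exterior derivative is
  d(omega) = sum_{i<j} d(g_{ij}) ∧ dx_i ∧ dx_j = sum_{i<j, k} (∂g_{ij}/∂x_k) dx_k ∧ dx_i ∧ dx_j.
Expand each term, using dx_k ∧ dx_i ∧ dx_j = sgn(permutation) dx_{(a)} ∧ dx_{(b)} ∧ dx_{(c)} with (a < b < c) sorted:
  d(-2*y*z) includes (∂/∂z)(-2*y*z) dz = (-2*y) dz, which multiplied by dx ∧ dy gives (-2*y) dx ∧ dy ∧ dz
  d(z*(2*y + z)) includes (∂/∂y)(z*(2*y + z)) dy = (2*z) dy, which multiplied by dx ∧ dw gives (-2*z) dx ∧ dy ∧ dw
  d(z*(2*y + z)) includes (∂/∂z)(z*(2*y + z)) dz = (2*y + 2*z) dz, which multiplied by dx ∧ dw gives (-2*y - 2*z) dx ∧ dz ∧ dw
  d(2*w^2 + x*z) includes (∂/∂x)(2*w^2 + x*z) dx = (z) dx, which multiplied by dy ∧ dz gives (z) dx ∧ dy ∧ dz
  d(2*w^2 + x*z) includes (∂/∂w)(2*w^2 + x*z) dw = (4*w) dw, which multiplied by dy ∧ dz gives (4*w) dy ∧ dz ∧ dw
  d(2*w*z + 3*w + y*z) includes (∂/∂y)(2*w*z + 3*w + y*z) dy = (z) dy, which multiplied by dz ∧ dw gives (z) dy ∧ dz ∧ dw
Collecting like 3-forms: d(omega) = (-2*y + z) dx ∧ dy ∧ dz + (-2*z) dx ∧ dy ∧ dw + (-2*y - 2*z) dx ∧ dz ∧ dw + (4*w + z) dy ∧ dz ∧ dw.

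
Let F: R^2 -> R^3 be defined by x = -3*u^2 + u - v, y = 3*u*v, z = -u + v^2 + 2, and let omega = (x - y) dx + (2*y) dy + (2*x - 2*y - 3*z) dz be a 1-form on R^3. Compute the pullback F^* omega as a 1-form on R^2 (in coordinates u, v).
F^* omega = (18*u^3 + 18*u^2*v - 3*u^2 + 18*u*v^2 + 9*u*v - 4*u + 3*v^2 + v + 6) du + (6*u^2*v + 3*u^2 - 12*u*v^2 + 13*u*v - u - 6*v^3 - 4*v^2 - 11*v) dv

Using F^*(f dg) = (f ∘ F) d(g ∘ F), substitute each coordinate x_i by F_i(u, v) in f_i, and replace dx_i by d F_i = (∂F_i/∂u) du + (∂F_i/∂v) dv.
  For the x component: f_1(F) = -3*u^2 - 3*u*v + u - v; d F_1 = (1 - 6*u) du + (-1) dv
  For the y component: f_2(F) = 6*u*v; d F_2 = (3*v) du + (3*u) dv
  For the z component: f_3(F) = -6*u^2 - 6*u*v + 5*u - 3*v^2 - 2*v - 6; d F_3 = (-1) du + (2*v) dv
Combining and collecting du, dv coefficients:
  coeff of du: 18*u^3 + 18*u^2*v - 3*u^2 + 18*u*v^2 + 9*u*v - 4*u + 3*v^2 + v + 6
  coeff of dv: 6*u^2*v + 3*u^2 - 12*u*v^2 + 13*u*v - u - 6*v^3 - 4*v^2 - 11*v
F^* omega = (18*u^3 + 18*u^2*v - 3*u^2 + 18*u*v^2 + 9*u*v - 4*u + 3*v^2 + v + 6) du + (6*u^2*v + 3*u^2 - 12*u*v^2 + 13*u*v - u - 6*v^3 - 4*v^2 - 11*v) dv.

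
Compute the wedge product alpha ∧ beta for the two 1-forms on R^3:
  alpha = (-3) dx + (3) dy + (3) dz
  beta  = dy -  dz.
alpha ∧ beta = (-3) dx ∧ dy + (3) dx ∧ dz + (-6) dy ∧ dz

Distribute the wedge, using dx_i ∧ dx_j = -dx_j ∧ dx_i and dx_i ∧ dx_i = 0. For each pair (i, j) with i < j, the coefficient of dx_i ∧ dx_j in alpha ∧ beta is (alpha_i * beta_j - alpha_j * beta_i). Collecting: alpha ∧ beta = (-3) dx ∧ dy + (3) dx ∧ dz + (-6) dy ∧ dz.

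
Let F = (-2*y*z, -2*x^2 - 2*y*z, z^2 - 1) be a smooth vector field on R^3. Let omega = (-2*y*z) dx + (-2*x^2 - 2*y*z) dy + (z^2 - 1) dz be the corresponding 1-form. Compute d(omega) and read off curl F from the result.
d(omega) = (2*y) dy ∧ dz + (-2*y) dz ∧ dx + (-4*x + 2*z) dx ∧ dy; curl F = (2*y, -2*y, -4*x + 2*z)

d omega = sum_{i<j} (∂f_j/∂x_i - ∂f_i/∂x_j) dx_i ∧ dx_j. Under the identification (dy ∧ dz, dz ∧ dx, dx ∧ dy) ↔ (e_x, e_y, e_z), the coefficients are exactly the components of curl F. Compute:
  ∂R/∂y - ∂Q/∂z = (0) - (-2*y) = 2*y
  ∂P/∂z - ∂R/∂x = (-2*y) - (0) = -2*y
  ∂Q/∂x - ∂P/∂y = (-4*x) - (-2*z) = -4*x + 2*z.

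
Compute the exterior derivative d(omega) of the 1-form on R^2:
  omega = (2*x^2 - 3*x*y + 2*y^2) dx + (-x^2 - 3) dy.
d(omega) = (x - 4*y) dx ∧ dy

For a 1-form omega = sum_i f_i dx_i, the exterior derivative is
  d(omega) = sum_{i < j} (∂f_j/∂x_i - ∂f_i/∂x_j) dx_i ∧ dx_j.
  coefficient of dx ∧ dy: ∂f_2/∂x - ∂f_1/∂y = ∂(-x^2 - 3)/∂x - ∂(2*x^2 - 3*x*y + 2*y^2)/∂y = x - 4*y
Assembling: d(omega) = (x - 4*y) dx ∧ dy.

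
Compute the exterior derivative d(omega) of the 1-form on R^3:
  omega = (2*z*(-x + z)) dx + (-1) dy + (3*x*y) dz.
d(omega) = (2*x + 3*y - 4*z) dx ∧ dz + (3*x) dy ∧ dz

For a 1-form omega = sum_i f_i dx_i, the exterior derivative is
  d(omega) = sum_{i < j} (∂f_j/∂x_i - ∂f_i/∂x_j) dx_i ∧ dx_j.
  coefficient of dx ∧ dz: ∂f_3/∂x - ∂f_1/∂z = ∂(3*x*y)/∂x - ∂(2*z*(-x + z))/∂z = 2*x + 3*y - 4*z
  coefficient of dy ∧ dz: ∂f_3/∂y - ∂f_2/∂z = ∂(3*x*y)/∂y - ∂(-1)/∂z = 3*x
Assembling: d(omega) = (2*x + 3*y - 4*z) dx ∧ dz + (3*x) dy ∧ dz.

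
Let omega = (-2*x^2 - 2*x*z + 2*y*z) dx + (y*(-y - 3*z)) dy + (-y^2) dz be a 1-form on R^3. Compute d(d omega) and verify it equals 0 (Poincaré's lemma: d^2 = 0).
d(d omega) = 0

Step 1: d omega = sum_{i<j} (∂f_j/∂x_i - ∂f_i/∂x_j) dx_i ∧ dx_j:
  coeff of dx ∧ dy: -2*z
  coeff of dx ∧ dz: 2*x - 2*y
  coeff of dy ∧ dz: y
Step 2: Apply d again to each 2-form coefficient. The only possible 3-form in R^3 is dx ∧ dy ∧ dz, with coefficient
  ∂(coeff of dy∧dz)/∂x - ∂(coeff of dx∧dz)/∂y + ∂(coeff of dx∧dy)/∂z
  = ∂/∂x (y) - ∂/∂y (2*x - 2*y) + ∂/∂z (-2*z).
Each of these terms simplifies to sums of mixed partials that cancel in pairs. The result is 0 (by equality of mixed partials for smooth functions — Schwarz / Clairaut).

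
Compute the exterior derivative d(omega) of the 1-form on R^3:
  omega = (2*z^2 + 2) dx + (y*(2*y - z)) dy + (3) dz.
d(omega) = (-4*z) dx ∧ dz + (y) dy ∧ dz

For a 1-form omega = sum_i f_i dx_i, the exterior derivative is
  d(omega) = sum_{i < j} (∂f_j/∂x_i - ∂f_i/∂x_j) dx_i ∧ dx_j.
  coefficient of dx ∧ dz: ∂f_3/∂x - ∂f_1/∂z = ∂(3)/∂x - ∂(2*z^2 + 2)/∂z = -4*z
  coefficient of dy ∧ dz: ∂f_3/∂y - ∂f_2/∂z = ∂(3)/∂y - ∂(y*(2*y - z))/∂z = y
Assembling: d(omega) = (-4*z) dx ∧ dz + (y) dy ∧ dz.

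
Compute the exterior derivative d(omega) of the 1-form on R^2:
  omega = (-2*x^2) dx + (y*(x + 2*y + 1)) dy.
d(omega) = (y) dx ∧ dy

For a 1-form omega = sum_i f_i dx_i, the exterior derivative is
  d(omega) = sum_{i < j} (∂f_j/∂x_i - ∂f_i/∂x_j) dx_i ∧ dx_j.
  coefficient of dx ∧ dy: ∂f_2/∂x - ∂f_1/∂y = ∂(y*(x + 2*y + 1))/∂x - ∂(-2*x^2)/∂y = y
Assembling: d(omega) = (y) dx ∧ dy.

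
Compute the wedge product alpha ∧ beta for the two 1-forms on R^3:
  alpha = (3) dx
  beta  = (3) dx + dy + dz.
alpha ∧ beta = (3) dx ∧ dy + (3) dx ∧ dz

Distribute the wedge, using dx_i ∧ dx_j = -dx_j ∧ dx_i and dx_i ∧ dx_i = 0. For each pair (i, j) with i < j, the coefficient of dx_i ∧ dx_j in alpha ∧ beta is (alpha_i * beta_j - alpha_j * beta_i). Collecting: alpha ∧ beta = (3) dx ∧ dy + (3) dx ∧ dz.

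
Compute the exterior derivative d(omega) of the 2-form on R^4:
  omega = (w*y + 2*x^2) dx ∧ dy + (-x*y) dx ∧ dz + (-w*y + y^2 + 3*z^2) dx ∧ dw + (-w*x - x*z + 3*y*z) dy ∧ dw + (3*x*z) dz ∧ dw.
d(omega) = (-y - z) dx ∧ dy ∧ dw + (x) dx ∧ dy ∧ dz + (-3*z) dx ∧ dz ∧ dw + (x - 3*y) dy ∧ dz ∧ dw

For a 2-form omega = sum_{i<j} g_{ij} dx_i ∧ dx_j, the exterior derivative is
  d(omega) = sum_{i<j} d(g_{ij}) ∧ dx_i ∧ dx_j = sum_{i<j, k} (∂g_{ij}/∂x_k) dx_k ∧ dx_i ∧ dx_j.
Expand each term, using dx_k ∧ dx_i ∧ dx_j = sgn(permutation) dx_{(a)} ∧ dx_{(b)} ∧ dx_{(c)} with (a < b < c) sorted:
  d(w*y + 2*x^2) includes (∂/∂w)(w*y + 2*x^2) dw = (y) dw, which multiplied by dx ∧ dy gives (y) dx ∧ dy ∧ dw
  d(-x*y) includes (∂/∂y)(-x*y) dy = (-x) dy, which multiplied by dx ∧ dz gives (x) dx ∧ dy ∧ dz
  d(-w*y + y^2 + 3*z^2) includes (∂/∂y)(-w*y + y^2 + 3*z^2) dy = (-w + 2*y) dy, which multiplied by dx ∧ dw gives (w - 2*y) dx ∧ dy ∧ dw
  d(-w*y + y^2 + 3*z^2) includes (∂/∂z)(-w*y + y^2 + 3*z^2) dz = (6*z) dz, which multiplied by dx ∧ dw gives (-6*z) dx ∧ dz ∧ dw
  d(-w*x - x*z + 3*y*z) includes (∂/∂x)(-w*x - x*z + 3*y*z) dx = (-w - z) dx, which multiplied by dy ∧ dw gives (-w - z) dx ∧ dy ∧ dw
  d(-w*x - x*z + 3*y*z) includes (∂/∂z)(-w*x - x*z + 3*y*z) dz = (-x + 3*y) dz, which multiplied by dy ∧ dw gives (x - 3*y) dy ∧ dz ∧ dw
  d(3*x*z) includes (∂/∂x)(3*x*z) dx = (3*z) dx, which multiplied by dz ∧ dw gives (3*z) dx ∧ dz ∧ dw
Collecting like 3-forms: d(omega) = (-y - z) dx ∧ dy ∧ dw + (x) dx ∧ dy ∧ dz + (-3*z) dx ∧ dz ∧ dw + (x - 3*y) dy ∧ dz ∧ dw.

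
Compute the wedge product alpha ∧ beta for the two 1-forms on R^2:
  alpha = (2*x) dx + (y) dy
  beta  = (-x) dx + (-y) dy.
alpha ∧ beta = (-x*y) dx ∧ dy

Distribute the wedge, using dx_i ∧ dx_j = -dx_j ∧ dx_i and dx_i ∧ dx_i = 0. For each pair (i, j) with i < j, the coefficient of dx_i ∧ dx_j in alpha ∧ beta is (alpha_i * beta_j - alpha_j * beta_i). Collecting: alpha ∧ beta = (-x*y) dx ∧ dy.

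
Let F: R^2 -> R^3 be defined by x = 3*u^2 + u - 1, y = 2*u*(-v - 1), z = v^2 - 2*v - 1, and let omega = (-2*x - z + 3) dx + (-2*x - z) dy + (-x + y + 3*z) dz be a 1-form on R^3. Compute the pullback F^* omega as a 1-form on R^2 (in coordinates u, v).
F^* omega = (-36*u^3 + 12*u^2*v - 6*u^2 - 6*u*v^2 + 16*u*v + 38*u + 2*v^3 - 3*v^2 - 8*v) du + (12*u^3 - 6*u^2*v + 10*u^2 - 2*u*v^2 - 6*u*v + 6*v^3 - 18*v^2 + 8*v + 4) dv

Using F^*(f dg) = (f ∘ F) d(g ∘ F), substitute each coordinate x_i by F_i(u, v) in f_i, and replace dx_i by d F_i = (∂F_i/∂u) du + (∂F_i/∂v) dv.
  For the x component: f_1(F) = -6*u^2 - 2*u - v^2 + 2*v + 6; d F_1 = (6*u + 1) du + (0) dv
  For the y component: f_2(F) = -6*u^2 - 2*u - v^2 + 2*v + 3; d F_2 = (-2*v - 2) du + (-2*u) dv
  For the z component: f_3(F) = -3*u^2 - 2*u*v - 3*u + 3*v^2 - 6*v - 2; d F_3 = (0) du + (2*v - 2) dv
Combining and collecting du, dv coefficients:
  coeff of du: -36*u^3 + 12*u^2*v - 6*u^2 - 6*u*v^2 + 16*u*v + 38*u + 2*v^3 - 3*v^2 - 8*v
  coeff of dv: 12*u^3 - 6*u^2*v + 10*u^2 - 2*u*v^2 - 6*u*v + 6*v^3 - 18*v^2 + 8*v + 4
F^* omega = (-36*u^3 + 12*u^2*v - 6*u^2 - 6*u*v^2 + 16*u*v + 38*u + 2*v^3 - 3*v^2 - 8*v) du + (12*u^3 - 6*u^2*v + 10*u^2 - 2*u*v^2 - 6*u*v + 6*v^3 - 18*v^2 + 8*v + 4) dv.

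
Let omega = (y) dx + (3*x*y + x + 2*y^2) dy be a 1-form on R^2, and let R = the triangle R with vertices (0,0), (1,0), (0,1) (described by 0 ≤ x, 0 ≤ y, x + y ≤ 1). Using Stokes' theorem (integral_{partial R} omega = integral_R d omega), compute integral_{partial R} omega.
integral_(partial R) omega = 1/2

Stokes: integral_partial_R omega = integral_R d omega with d omega = (∂Q/∂x - ∂P/∂y) dx ∧ dy.
  ∂Q/∂x = 3*y + 1
  ∂P/∂y = 1
  integrand = ∂Q/∂x - ∂P/∂y = 3*y.
Integrating over R: integral_0^1 integral_0^{1-x} (3*y) dy dx = 1/2.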